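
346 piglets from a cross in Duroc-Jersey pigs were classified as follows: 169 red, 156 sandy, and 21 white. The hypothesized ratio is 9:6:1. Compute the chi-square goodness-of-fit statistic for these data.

Under the 9:6:1 hypothesis (Σ ratio = 16, N = 346):
  red: 346 × 9/16 = 194.625
  sandy: 346 × 6/16 = 129.75
  white: 346 × 1/16 = 21.625
χ² = Σ (O − E)² / E
  red: (169 − 194.625)² / 194.625 = 3.3739
  sandy: (156 − 129.75)² / 129.75 = 5.3107
  white: (21 − 21.625)² / 21.625 = 0.0181
χ² = 3.3739 + 5.3107 + 0.0181 = 8.7027 ≈ 8.703

8.703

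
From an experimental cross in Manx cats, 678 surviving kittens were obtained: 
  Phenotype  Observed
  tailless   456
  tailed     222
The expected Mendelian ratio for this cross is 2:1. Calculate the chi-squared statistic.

Expected counts for N = 678 under a 2:1 ratio (total parts = 3):
  tailless: 678 × 2/3 = 452
  tailed: 678 × 1/3 = 226
χ² = Σ (O − E)² / E
  tailless: (456 − 452)² / 452 = 0.0354
  tailed: (222 − 226)² / 226 = 0.0708
χ² = 0.0354 + 0.0708 = 0.1062 ≈ 0.106

0.106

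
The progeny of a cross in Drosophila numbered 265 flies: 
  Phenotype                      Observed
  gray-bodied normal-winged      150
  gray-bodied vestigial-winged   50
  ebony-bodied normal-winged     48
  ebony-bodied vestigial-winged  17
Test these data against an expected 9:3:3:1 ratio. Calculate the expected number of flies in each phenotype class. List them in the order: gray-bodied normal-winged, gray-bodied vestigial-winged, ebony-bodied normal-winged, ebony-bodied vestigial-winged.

The 9:3:3:1 ratio has 16 parts, so with N = 265 the expected counts are:
  gray-bodied normal-winged: 265 × 9/16 = 149.0625
  gray-bodied vestigial-winged: 265 × 3/16 = 49.6875
  ebony-bodied normal-winged: 265 × 3/16 = 49.6875
  ebony-bodied vestigial-winged: 265 × 1/16 = 16.5625

149.0625, 49.6875, 49.6875, 16.5625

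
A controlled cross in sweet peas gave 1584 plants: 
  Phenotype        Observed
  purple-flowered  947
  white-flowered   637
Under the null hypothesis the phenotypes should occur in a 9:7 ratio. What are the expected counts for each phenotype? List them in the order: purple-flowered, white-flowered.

Under the 9:7 hypothesis (Σ ratio = 16, N = 1584):
  purple-flowered: 1584 × 9/16 = 891
  white-flowered: 1584 × 7/16 = 693

891, 693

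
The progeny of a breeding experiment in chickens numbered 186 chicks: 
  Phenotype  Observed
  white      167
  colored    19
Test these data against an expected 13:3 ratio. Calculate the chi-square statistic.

Expected counts for N = 186 under a 13:3 ratio (total parts = 16):
  white: 186 × 13/16 = 151.125
  colored: 186 × 3/16 = 34.875
χ² = Σ (O − E)² / E
  white: (167 − 151.125)² / 151.125 = 1.6676
  colored: (19 − 34.875)² / 34.875 = 7.2263
χ² = 1.6676 + 7.2263 = 8.8939 ≈ 8.894

8.894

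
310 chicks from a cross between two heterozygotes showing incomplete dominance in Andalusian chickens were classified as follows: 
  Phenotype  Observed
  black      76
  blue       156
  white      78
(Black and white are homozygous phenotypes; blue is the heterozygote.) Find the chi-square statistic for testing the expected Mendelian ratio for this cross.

With incomplete dominance, a heterozygote × heterozygote cross gives a 1:2:1 phenotypic ratio.
Under the 1:2:1 hypothesis (Σ ratio = 4, N = 310):
  black: 310 × 1/4 = 77.5
  blue: 310 × 2/4 = 155
  white: 310 × 1/4 = 77.5
χ² = Σ (O − E)² / E
  black: (76 − 77.5)² / 77.5 = 0.0290
  blue: (156 − 155)² / 155 = 0.0065
  white: (78 − 77.5)² / 77.5 = 0.0032
χ² = 0.0290 + 0.0065 + 0.0032 = 0.0387 ≈ 0.039

0.039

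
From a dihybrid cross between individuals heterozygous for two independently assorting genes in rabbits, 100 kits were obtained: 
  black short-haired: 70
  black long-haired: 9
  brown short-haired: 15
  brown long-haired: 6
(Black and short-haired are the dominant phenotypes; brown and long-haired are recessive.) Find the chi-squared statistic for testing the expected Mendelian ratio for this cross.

9.191

A dihybrid F₂ with independent assortment and complete dominance at both loci gives a 9:3:3:1 phenotypic ratio.
The 9:3:3:1 ratio has 16 parts, so with N = 100 the expected counts are:
  black short-haired: 100 × 9/16 = 56.25
  black long-haired: 100 × 3/16 = 18.75
  brown short-haired: 100 × 3/16 = 18.75
  brown long-haired: 100 × 1/16 = 6.25
χ² = Σ (O − E)² / E
  black short-haired: (70 − 56.25)² / 56.25 = 3.3611
  black long-haired: (9 − 18.75)² / 18.75 = 5.0700
  brown short-haired: (15 − 18.75)² / 18.75 = 0.7500
  brown long-haired: (6 − 6.25)² / 6.25 = 0.0100
χ² = 3.3611 + 5.0700 + 0.7500 + 0.0100 = 9.1911 ≈ 9.191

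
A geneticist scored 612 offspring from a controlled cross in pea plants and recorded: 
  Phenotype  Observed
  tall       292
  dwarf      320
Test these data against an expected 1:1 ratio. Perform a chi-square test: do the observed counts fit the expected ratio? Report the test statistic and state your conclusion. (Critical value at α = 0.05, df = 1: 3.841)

1.281; consistent

Expected counts for N = 612 under a 1:1 ratio (total parts = 2):
  tall: 612 × 1/2 = 306
  dwarf: 612 × 1/2 = 306
χ² = Σ (O − E)² / E
  tall: (292 − 306)² / 306 = 0.6405
  dwarf: (320 − 306)² / 306 = 0.6405
χ² = 0.6405 + 0.6405 = 1.281
Degrees of freedom = 2 − 1 = 1; critical value at α = 0.05 is 3.841.
Since 1.281 < 3.841, we fail to reject the null hypothesis — the data are consistent with the 1:1 ratio.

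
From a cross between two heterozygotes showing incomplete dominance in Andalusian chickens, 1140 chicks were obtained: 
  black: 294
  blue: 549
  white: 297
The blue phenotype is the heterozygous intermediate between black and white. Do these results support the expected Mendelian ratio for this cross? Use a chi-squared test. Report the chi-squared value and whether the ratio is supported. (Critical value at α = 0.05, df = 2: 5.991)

1.563; consistent

With incomplete dominance, a heterozygote × heterozygote cross gives a 1:2:1 phenotypic ratio.
The 1:2:1 ratio has 4 parts, so with N = 1140 the expected counts are:
  black: 1140 × 1/4 = 285
  blue: 1140 × 2/4 = 570
  white: 1140 × 1/4 = 285
χ² = Σ (O − E)² / E
  black: (294 − 285)² / 285 = 0.2842
  blue: (549 − 570)² / 570 = 0.7737
  white: (297 − 285)² / 285 = 0.5053
χ² = 0.2842 + 0.7737 + 0.5053 = 1.5632 ≈ 1.563
Degrees of freedom = 3 − 1 = 2; critical value at α = 0.05 is 5.991.
Since 1.563 < 5.991, we fail to reject the null hypothesis — the data are consistent with the 1:2:1 ratio.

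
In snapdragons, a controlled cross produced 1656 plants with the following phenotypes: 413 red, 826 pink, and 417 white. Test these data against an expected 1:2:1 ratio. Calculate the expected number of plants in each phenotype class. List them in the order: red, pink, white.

Expected counts for N = 1656 under a 1:2:1 ratio (total parts = 4):
  red: 1656 × 1/4 = 414
  pink: 1656 × 2/4 = 828
  white: 1656 × 1/4 = 414

414, 828, 414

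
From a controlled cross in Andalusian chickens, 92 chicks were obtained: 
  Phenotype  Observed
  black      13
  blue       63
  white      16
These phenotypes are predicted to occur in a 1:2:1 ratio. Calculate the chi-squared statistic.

12.761

Under the 1:2:1 hypothesis (Σ ratio = 4, N = 92):
  black: 92 × 1/4 = 23
  blue: 92 × 2/4 = 46
  white: 92 × 1/4 = 23
χ² = Σ (O − E)² / E
  black: (13 − 23)² / 23 = 4.3478
  blue: (63 − 46)² / 46 = 6.2826
  white: (16 − 23)² / 23 = 2.1304
χ² = 4.3478 + 6.2826 + 2.1304 = 12.7608 ≈ 12.761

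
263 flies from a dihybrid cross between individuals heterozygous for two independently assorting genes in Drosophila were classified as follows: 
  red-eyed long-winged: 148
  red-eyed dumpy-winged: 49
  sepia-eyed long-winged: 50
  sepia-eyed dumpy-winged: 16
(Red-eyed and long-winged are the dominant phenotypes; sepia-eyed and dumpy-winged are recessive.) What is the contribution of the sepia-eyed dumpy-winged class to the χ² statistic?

A dihybrid F₂ with independent assortment and complete dominance at both loci gives a 9:3:3:1 phenotypic ratio.
The 9:3:3:1 ratio has 16 parts, so with N = 263 the expected counts are:
  red-eyed long-winged: 263 × 9/16 = 147.9375
  red-eyed dumpy-winged: 263 × 3/16 = 49.3125
  sepia-eyed long-winged: 263 × 3/16 = 49.3125
  sepia-eyed dumpy-winged: 263 × 1/16 = 16.4375
Contribution of sepia-eyed dumpy-winged: (16 − 16.4375)² / 16.4375 = 0.0116

0.012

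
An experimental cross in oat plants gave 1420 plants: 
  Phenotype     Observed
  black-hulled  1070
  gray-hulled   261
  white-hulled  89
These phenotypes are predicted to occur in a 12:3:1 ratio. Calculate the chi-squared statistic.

Expected counts for N = 1420 under a 12:3:1 ratio (total parts = 16):
  black-hulled: 1420 × 12/16 = 1065
  gray-hulled: 1420 × 3/16 = 266.25
  white-hulled: 1420 × 1/16 = 88.75
χ² = Σ (O − E)² / E
  black-hulled: (1070 − 1065)² / 1065 = 0.0235
  gray-hulled: (261 − 266.25)² / 266.25 = 0.1035
  white-hulled: (89 − 88.75)² / 88.75 = 0.0007
χ² = 0.0235 + 0.1035 + 0.0007 = 0.1277 ≈ 0.128

0.128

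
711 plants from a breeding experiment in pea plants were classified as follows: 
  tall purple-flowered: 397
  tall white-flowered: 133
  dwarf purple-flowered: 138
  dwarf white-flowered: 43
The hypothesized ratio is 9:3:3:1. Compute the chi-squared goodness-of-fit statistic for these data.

0.234

The 9:3:3:1 ratio has 16 parts, so with N = 711 the expected counts are:
  tall purple-flowered: 711 × 9/16 = 399.9375
  tall white-flowered: 711 × 3/16 = 133.3125
  dwarf purple-flowered: 711 × 3/16 = 133.3125
  dwarf white-flowered: 711 × 1/16 = 44.4375
χ² = Σ (O − E)² / E
  tall purple-flowered: (397 − 399.9375)² / 399.9375 = 0.0216
  tall white-flowered: (133 − 133.3125)² / 133.3125 = 0.0007
  dwarf purple-flowered: (138 − 133.3125)² / 133.3125 = 0.1648
  dwarf white-flowered: (43 − 44.4375)² / 44.4375 = 0.0465
χ² = 0.0216 + 0.0007 + 0.1648 + 0.0465 = 0.2336 ≈ 0.234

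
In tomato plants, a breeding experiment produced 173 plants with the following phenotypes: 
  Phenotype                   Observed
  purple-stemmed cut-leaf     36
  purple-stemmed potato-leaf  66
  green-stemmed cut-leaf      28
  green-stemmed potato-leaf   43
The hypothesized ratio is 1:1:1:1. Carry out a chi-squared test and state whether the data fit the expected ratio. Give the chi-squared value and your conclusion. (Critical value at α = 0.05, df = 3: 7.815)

Expected counts for N = 173 under a 1:1:1:1 ratio (total parts = 4):
  purple-stemmed cut-leaf: 173 × 1/4 = 43.25
  purple-stemmed potato-leaf: 173 × 1/4 = 43.25
  green-stemmed cut-leaf: 173 × 1/4 = 43.25
  green-stemmed potato-leaf: 173 × 1/4 = 43.25
χ² = Σ (O − E)² / E
  purple-stemmed cut-leaf: (36 − 43.25)² / 43.25 = 1.2153
  purple-stemmed potato-leaf: (66 − 43.25)² / 43.25 = 11.9668
  green-stemmed cut-leaf: (28 − 43.25)² / 43.25 = 5.3772
  green-stemmed potato-leaf: (43 − 43.25)² / 43.25 = 0.0014
χ² = 1.2153 + 11.9668 + 5.3772 + 0.0014 = 18.5607 ≈ 18.561
Degrees of freedom = 4 − 1 = 3; critical value at α = 0.05 is 7.815.
Since 18.561 > 7.815, we reject the null hypothesis — the data do not fit the 1:1:1:1 ratio.

18.561; not consistent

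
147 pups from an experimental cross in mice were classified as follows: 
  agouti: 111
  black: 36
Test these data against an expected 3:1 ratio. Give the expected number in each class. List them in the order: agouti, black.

110.25, 36.75

Under the 3:1 hypothesis (Σ ratio = 4, N = 147):
  agouti: 147 × 3/4 = 110.25
  black: 147 × 1/4 = 36.75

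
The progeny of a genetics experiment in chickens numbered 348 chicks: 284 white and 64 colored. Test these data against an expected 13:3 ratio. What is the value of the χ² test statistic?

0.029

Under the 13:3 hypothesis (Σ ratio = 16, N = 348):
  white: 348 × 13/16 = 282.75
  colored: 348 × 3/16 = 65.25
χ² = Σ (O − E)² / E
  white: (284 − 282.75)² / 282.75 = 0.0055
  colored: (64 − 65.25)² / 65.25 = 0.0239
χ² = 0.0055 + 0.0239 = 0.0294 ≈ 0.029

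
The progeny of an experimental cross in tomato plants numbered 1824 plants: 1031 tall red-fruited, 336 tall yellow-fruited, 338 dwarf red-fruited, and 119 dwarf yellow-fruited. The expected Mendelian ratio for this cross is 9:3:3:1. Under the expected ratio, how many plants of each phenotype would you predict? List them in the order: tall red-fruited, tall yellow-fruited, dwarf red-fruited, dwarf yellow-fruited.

Total ratio parts = 16. Expected numbers out of 1824:
  tall red-fruited: 1824 × 9/16 = 1026
  tall yellow-fruited: 1824 × 3/16 = 342
  dwarf red-fruited: 1824 × 3/16 = 342
  dwarf yellow-fruited: 1824 × 1/16 = 114

1026, 342, 342, 114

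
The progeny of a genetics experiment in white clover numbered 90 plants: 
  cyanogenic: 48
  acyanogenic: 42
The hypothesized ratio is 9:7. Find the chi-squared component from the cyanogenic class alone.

0.136

Under the 9:7 hypothesis (Σ ratio = 16, N = 90):
  cyanogenic: 90 × 9/16 = 50.625
  acyanogenic: 90 × 7/16 = 39.375
Contribution of cyanogenic: (48 − 50.625)² / 50.625 = 0.1361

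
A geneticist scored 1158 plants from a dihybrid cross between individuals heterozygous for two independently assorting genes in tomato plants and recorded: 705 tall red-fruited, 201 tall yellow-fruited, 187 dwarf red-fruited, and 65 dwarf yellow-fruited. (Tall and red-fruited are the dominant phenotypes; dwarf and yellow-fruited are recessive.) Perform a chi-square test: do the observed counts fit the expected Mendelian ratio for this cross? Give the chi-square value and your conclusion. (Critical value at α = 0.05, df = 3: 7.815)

10.543; not consistent

A dihybrid F₂ with independent assortment and complete dominance at both loci gives a 9:3:3:1 phenotypic ratio.
Total ratio parts = 16. Expected numbers out of 1158:
  tall red-fruited: 1158 × 9/16 = 651.375
  tall yellow-fruited: 1158 × 3/16 = 217.125
  dwarf red-fruited: 1158 × 3/16 = 217.125
  dwarf yellow-fruited: 1158 × 1/16 = 72.375
χ² = Σ (O − E)² / E
  tall red-fruited: (705 − 651.375)² / 651.375 = 4.4147
  tall yellow-fruited: (201 − 217.125)² / 217.125 = 1.1975
  dwarf red-fruited: (187 − 217.125)² / 217.125 = 4.1797
  dwarf yellow-fruited: (65 − 72.375)² / 72.375 = 0.7515
χ² = 4.4147 + 1.1975 + 4.1797 + 0.7515 = 10.5434 ≈ 10.543
Degrees of freedom = 4 − 1 = 3; critical value at α = 0.05 is 7.815.
Since 10.543 > 7.815, we reject the null hypothesis — the data do not fit the 9:3:3:1 ratio.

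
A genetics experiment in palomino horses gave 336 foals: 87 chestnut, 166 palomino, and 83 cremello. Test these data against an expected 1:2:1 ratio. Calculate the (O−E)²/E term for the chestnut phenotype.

Under the 1:2:1 hypothesis (Σ ratio = 4, N = 336):
  chestnut: 336 × 1/4 = 84
  palomino: 336 × 2/4 = 168
  cremello: 336 × 1/4 = 84
Contribution of chestnut: (87 − 84)² / 84 = 0.1071

0.107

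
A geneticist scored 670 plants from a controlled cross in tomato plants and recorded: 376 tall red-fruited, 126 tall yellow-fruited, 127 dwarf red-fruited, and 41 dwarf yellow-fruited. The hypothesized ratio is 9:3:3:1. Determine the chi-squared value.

0.036

Total ratio parts = 16. Expected numbers out of 670:
  tall red-fruited: 670 × 9/16 = 376.875
  tall yellow-fruited: 670 × 3/16 = 125.625
  dwarf red-fruited: 670 × 3/16 = 125.625
  dwarf yellow-fruited: 670 × 1/16 = 41.875
χ² = Σ (O − E)² / E
  tall red-fruited: (376 − 376.875)² / 376.875 = 0.0020
  tall yellow-fruited: (126 − 125.625)² / 125.625 = 0.0011
  dwarf red-fruited: (127 − 125.625)² / 125.625 = 0.0150
  dwarf yellow-fruited: (41 − 41.875)² / 41.875 = 0.0183
χ² = 0.0020 + 0.0011 + 0.0150 + 0.0183 = 0.0364 ≈ 0.036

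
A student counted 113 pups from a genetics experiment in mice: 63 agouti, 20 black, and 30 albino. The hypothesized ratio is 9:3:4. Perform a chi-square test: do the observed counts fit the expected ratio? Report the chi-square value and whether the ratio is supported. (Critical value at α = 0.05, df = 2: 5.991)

Under the 9:3:4 hypothesis (Σ ratio = 16, N = 113):
  agouti: 113 × 9/16 = 63.5625
  black: 113 × 3/16 = 21.1875
  albino: 113 × 4/16 = 28.25
χ² = Σ (O − E)² / E
  agouti: (63 − 63.5625)² / 63.5625 = 0.0050
  black: (20 − 21.1875)² / 21.1875 = 0.0666
  albino: (30 − 28.25)² / 28.25 = 0.1084
χ² = 0.0050 + 0.0666 + 0.1084 = 0.180
Degrees of freedom = 3 − 1 = 2; critical value at α = 0.05 is 5.991.
Since 0.180 < 5.991, we fail to reject the null hypothesis — the data are consistent with the 9:3:4 ratio.

0.180; consistent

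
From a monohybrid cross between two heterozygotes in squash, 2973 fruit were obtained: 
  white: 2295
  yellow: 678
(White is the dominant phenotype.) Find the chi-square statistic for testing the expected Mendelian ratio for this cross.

For a monohybrid cross between heterozygotes with complete dominance, the expected phenotypic ratio is 3:1.
Expected counts for N = 2973 under a 3:1 ratio (total parts = 4):
  white: 2973 × 3/4 = 2229.75
  yellow: 2973 × 1/4 = 743.25
χ² = Σ (O − E)² / E
  white: (2295 − 2229.75)² / 2229.75 = 1.9094
  yellow: (678 − 743.25)² / 743.25 = 5.7283
χ² = 1.9094 + 5.7283 = 7.6377 ≈ 7.638

7.638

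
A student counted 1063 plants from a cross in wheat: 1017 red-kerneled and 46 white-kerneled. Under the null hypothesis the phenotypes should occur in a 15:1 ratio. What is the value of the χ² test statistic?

6.706

The 15:1 ratio has 16 parts, so with N = 1063 the expected counts are:
  red-kerneled: 1063 × 15/16 = 996.5625
  white-kerneled: 1063 × 1/16 = 66.4375
χ² = Σ (O − E)² / E
  red-kerneled: (1017 − 996.5625)² / 996.5625 = 0.4191
  white-kerneled: (46 − 66.4375)² / 66.4375 = 6.2870
χ² = 0.4191 + 6.2870 = 6.7061 ≈ 6.706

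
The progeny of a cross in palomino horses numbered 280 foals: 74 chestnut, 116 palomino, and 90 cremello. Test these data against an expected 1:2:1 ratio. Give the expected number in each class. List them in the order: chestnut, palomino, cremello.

70, 140, 70

Total ratio parts = 4. Expected numbers out of 280:
  chestnut: 280 × 1/4 = 70
  palomino: 280 × 2/4 = 140
  cremello: 280 × 1/4 = 70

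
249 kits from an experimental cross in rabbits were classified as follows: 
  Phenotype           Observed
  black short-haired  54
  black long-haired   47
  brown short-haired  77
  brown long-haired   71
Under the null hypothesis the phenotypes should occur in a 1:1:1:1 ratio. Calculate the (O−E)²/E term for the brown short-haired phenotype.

Total ratio parts = 4. Expected numbers out of 249:
  black short-haired: 249 × 1/4 = 62.25
  black long-haired: 249 × 1/4 = 62.25
  brown short-haired: 249 × 1/4 = 62.25
  brown long-haired: 249 × 1/4 = 62.25
Contribution of brown short-haired: (77 − 62.25)² / 62.25 = 3.4950

3.495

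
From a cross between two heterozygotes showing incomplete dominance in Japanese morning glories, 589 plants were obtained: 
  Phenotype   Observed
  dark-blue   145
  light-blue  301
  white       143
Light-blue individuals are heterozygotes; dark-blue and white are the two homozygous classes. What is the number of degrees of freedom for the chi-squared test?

2

With incomplete dominance, a heterozygote × heterozygote cross gives a 1:2:1 phenotypic ratio.
A goodness-of-fit test with 3 phenotype classes has df = 3 − 1 = 2.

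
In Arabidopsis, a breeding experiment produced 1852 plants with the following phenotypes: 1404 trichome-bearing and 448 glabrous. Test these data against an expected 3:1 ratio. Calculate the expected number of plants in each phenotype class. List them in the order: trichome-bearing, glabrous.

1389, 463

Under the 3:1 hypothesis (Σ ratio = 4, N = 1852):
  trichome-bearing: 1852 × 3/4 = 1389
  glabrous: 1852 × 1/4 = 463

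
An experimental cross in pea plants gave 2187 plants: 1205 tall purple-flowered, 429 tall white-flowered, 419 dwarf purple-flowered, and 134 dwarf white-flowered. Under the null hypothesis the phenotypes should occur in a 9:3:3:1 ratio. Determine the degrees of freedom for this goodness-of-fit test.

3

A goodness-of-fit test with 4 phenotype classes has df = 4 − 1 = 3.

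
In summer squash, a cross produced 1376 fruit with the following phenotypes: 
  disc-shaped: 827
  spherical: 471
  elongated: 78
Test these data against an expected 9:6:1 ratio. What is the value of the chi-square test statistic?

The 9:6:1 ratio has 16 parts, so with N = 1376 the expected counts are:
  disc-shaped: 1376 × 9/16 = 774
  spherical: 1376 × 6/16 = 516
  elongated: 1376 × 1/16 = 86
χ² = Σ (O − E)² / E
  disc-shaped: (827 − 774)² / 774 = 3.6292
  spherical: (471 − 516)² / 516 = 3.9244
  elongated: (78 − 86)² / 86 = 0.7442
χ² = 3.6292 + 3.9244 + 0.7442 = 8.2978 ≈ 8.298

8.298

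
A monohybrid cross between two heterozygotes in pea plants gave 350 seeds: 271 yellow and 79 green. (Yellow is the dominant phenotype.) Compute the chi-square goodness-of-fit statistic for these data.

1.101

For a monohybrid cross between heterozygotes with complete dominance, the expected phenotypic ratio is 3:1.
Total ratio parts = 4. Expected numbers out of 350:
  yellow: 350 × 3/4 = 262.5
  green: 350 × 1/4 = 87.5
χ² = Σ (O − E)² / E
  yellow: (271 − 262.5)² / 262.5 = 0.2752
  green: (79 − 87.5)² / 87.5 = 0.8257
χ² = 0.2752 + 0.8257 = 1.1009 ≈ 1.101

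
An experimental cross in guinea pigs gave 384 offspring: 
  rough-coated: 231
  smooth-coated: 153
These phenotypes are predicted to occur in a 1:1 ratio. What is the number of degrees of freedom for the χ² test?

1

A goodness-of-fit test with 2 phenotype classes has df = 2 − 1 = 1.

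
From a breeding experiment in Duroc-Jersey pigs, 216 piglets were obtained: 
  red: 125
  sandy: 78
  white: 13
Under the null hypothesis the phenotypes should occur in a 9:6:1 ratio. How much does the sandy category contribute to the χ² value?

0.111

Expected counts for N = 216 under a 9:6:1 ratio (total parts = 16):
  red: 216 × 9/16 = 121.5
  sandy: 216 × 6/16 = 81
  white: 216 × 1/16 = 13.5
Contribution of sandy: (78 − 81)² / 81 = 0.1111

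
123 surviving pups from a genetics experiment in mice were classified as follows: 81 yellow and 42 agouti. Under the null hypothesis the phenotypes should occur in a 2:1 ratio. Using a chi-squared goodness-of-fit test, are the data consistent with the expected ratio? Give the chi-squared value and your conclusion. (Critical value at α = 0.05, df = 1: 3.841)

0.037; consistent

Expected counts for N = 123 under a 2:1 ratio (total parts = 3):
  yellow: 123 × 2/3 = 82
  agouti: 123 × 1/3 = 41
χ² = Σ (O − E)² / E
  yellow: (81 − 82)² / 82 = 0.0122
  agouti: (42 − 41)² / 41 = 0.0244
χ² = 0.0122 + 0.0244 = 0.0366 ≈ 0.037
Degrees of freedom = 2 − 1 = 1; critical value at α = 0.05 is 3.841.
Since 0.037 < 3.841, we fail to reject the null hypothesis — the data are consistent with the 2:1 ratio.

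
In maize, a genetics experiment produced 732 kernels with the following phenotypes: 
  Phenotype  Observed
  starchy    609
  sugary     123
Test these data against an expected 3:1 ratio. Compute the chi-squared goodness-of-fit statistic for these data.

The 3:1 ratio has 4 parts, so with N = 732 the expected counts are:
  starchy: 732 × 3/4 = 549
  sugary: 732 × 1/4 = 183
χ² = Σ (O − E)² / E
  starchy: (609 − 549)² / 549 = 6.5574
  sugary: (123 − 183)² / 183 = 19.6721
χ² = 6.5574 + 19.6721 = 26.2295 ≈ 26.230

26.230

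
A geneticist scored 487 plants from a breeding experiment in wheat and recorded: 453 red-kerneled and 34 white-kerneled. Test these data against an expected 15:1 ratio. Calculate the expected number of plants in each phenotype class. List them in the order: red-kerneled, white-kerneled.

456.5625, 30.4375

The 15:1 ratio has 16 parts, so with N = 487 the expected counts are:
  red-kerneled: 487 × 15/16 = 456.5625
  white-kerneled: 487 × 1/16 = 30.4375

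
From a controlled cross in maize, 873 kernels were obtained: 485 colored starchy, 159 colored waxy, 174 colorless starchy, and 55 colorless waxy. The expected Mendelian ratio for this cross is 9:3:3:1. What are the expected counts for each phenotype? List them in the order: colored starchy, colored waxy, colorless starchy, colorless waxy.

491.0625, 163.6875, 163.6875, 54.5625

Under the 9:3:3:1 hypothesis (Σ ratio = 16, N = 873):
  colored starchy: 873 × 9/16 = 491.0625
  colored waxy: 873 × 3/16 = 163.6875
  colorless starchy: 873 × 3/16 = 163.6875
  colorless waxy: 873 × 1/16 = 54.5625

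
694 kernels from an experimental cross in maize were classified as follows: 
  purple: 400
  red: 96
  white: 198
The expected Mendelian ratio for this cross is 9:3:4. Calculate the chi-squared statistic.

12.646

Under the 9:3:4 hypothesis (Σ ratio = 16, N = 694):
  purple: 694 × 9/16 = 390.375
  red: 694 × 3/16 = 130.125
  white: 694 × 4/16 = 173.5
χ² = Σ (O − E)² / E
  purple: (400 − 390.375)² / 390.375 = 0.2373
  red: (96 − 130.125)² / 130.125 = 8.9492
  white: (198 − 173.5)² / 173.5 = 3.4597
χ² = 0.2373 + 8.9492 + 3.4597 = 12.6462 ≈ 12.646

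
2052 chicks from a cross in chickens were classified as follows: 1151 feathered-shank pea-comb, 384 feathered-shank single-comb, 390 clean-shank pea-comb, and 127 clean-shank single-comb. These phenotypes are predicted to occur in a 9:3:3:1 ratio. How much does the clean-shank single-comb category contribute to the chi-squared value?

0.012

Expected counts for N = 2052 under a 9:3:3:1 ratio (total parts = 16):
  feathered-shank pea-comb: 2052 × 9/16 = 1154.25
  feathered-shank single-comb: 2052 × 3/16 = 384.75
  clean-shank pea-comb: 2052 × 3/16 = 384.75
  clean-shank single-comb: 2052 × 1/16 = 128.25
Contribution of clean-shank single-comb: (127 − 128.25)² / 128.25 = 0.0122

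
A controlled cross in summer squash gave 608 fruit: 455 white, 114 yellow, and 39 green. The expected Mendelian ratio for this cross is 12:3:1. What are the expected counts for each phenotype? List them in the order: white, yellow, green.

The 12:3:1 ratio has 16 parts, so with N = 608 the expected counts are:
  white: 608 × 12/16 = 456
  yellow: 608 × 3/16 = 114
  green: 608 × 1/16 = 38

456, 114, 38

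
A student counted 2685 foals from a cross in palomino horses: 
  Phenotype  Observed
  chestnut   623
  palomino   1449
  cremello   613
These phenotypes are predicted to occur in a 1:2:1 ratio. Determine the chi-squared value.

Total ratio parts = 4. Expected numbers out of 2685:
  chestnut: 2685 × 1/4 = 671.25
  palomino: 2685 × 2/4 = 1342.5
  cremello: 2685 × 1/4 = 671.25
χ² = Σ (O − E)² / E
  chestnut: (623 − 671.25)² / 671.25 = 3.4682
  palomino: (1449 − 1342.5)² / 1342.5 = 8.4486
  cremello: (613 − 671.25)² / 671.25 = 5.0548
χ² = 3.4682 + 8.4486 + 5.0548 = 16.9716 ≈ 16.972

16.972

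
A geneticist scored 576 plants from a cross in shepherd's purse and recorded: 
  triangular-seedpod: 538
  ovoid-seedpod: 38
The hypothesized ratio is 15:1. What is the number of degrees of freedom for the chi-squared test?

A goodness-of-fit test with 2 phenotype classes has df = 2 − 1 = 1.

1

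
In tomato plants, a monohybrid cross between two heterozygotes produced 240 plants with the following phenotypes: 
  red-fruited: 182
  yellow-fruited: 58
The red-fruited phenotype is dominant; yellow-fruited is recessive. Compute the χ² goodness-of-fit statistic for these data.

0.089

For a monohybrid cross between heterozygotes with complete dominance, the expected phenotypic ratio is 3:1.
Total ratio parts = 4. Expected numbers out of 240:
  red-fruited: 240 × 3/4 = 180
  yellow-fruited: 240 × 1/4 = 60
χ² = Σ (O − E)² / E
  red-fruited: (182 − 180)² / 180 = 0.0222
  yellow-fruited: (58 − 60)² / 60 = 0.0667
χ² = 0.0222 + 0.0667 = 0.0889 ≈ 0.089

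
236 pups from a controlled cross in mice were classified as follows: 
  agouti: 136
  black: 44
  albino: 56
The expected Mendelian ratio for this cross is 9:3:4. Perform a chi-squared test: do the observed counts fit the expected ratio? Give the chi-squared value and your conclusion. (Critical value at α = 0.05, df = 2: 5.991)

The 9:3:4 ratio has 16 parts, so with N = 236 the expected counts are:
  agouti: 236 × 9/16 = 132.75
  black: 236 × 3/16 = 44.25
  albino: 236 × 4/16 = 59
χ² = Σ (O − E)² / E
  agouti: (136 − 132.75)² / 132.75 = 0.0796
  black: (44 − 44.25)² / 44.25 = 0.0014
  albino: (56 − 59)² / 59 = 0.1525
χ² = 0.0796 + 0.0014 + 0.1525 = 0.2335 ≈ 0.234
Degrees of freedom = 3 − 1 = 2; critical value at α = 0.05 is 5.991.
Since 0.234 < 5.991, we fail to reject the null hypothesis — the data are consistent with the 9:3:4 ratio.

0.234; consistent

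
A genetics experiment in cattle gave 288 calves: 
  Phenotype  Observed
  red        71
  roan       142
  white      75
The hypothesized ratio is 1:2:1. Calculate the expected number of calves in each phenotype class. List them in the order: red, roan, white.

72, 144, 72

Total ratio parts = 4. Expected numbers out of 288:
  red: 288 × 1/4 = 72
  roan: 288 × 2/4 = 144
  white: 288 × 1/4 = 72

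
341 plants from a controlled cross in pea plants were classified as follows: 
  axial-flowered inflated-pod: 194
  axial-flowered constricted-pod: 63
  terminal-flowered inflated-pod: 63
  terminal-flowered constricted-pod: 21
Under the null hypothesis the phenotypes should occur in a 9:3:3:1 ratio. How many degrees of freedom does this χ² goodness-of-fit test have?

A goodness-of-fit test with 4 phenotype classes has df = 4 − 1 = 3.

3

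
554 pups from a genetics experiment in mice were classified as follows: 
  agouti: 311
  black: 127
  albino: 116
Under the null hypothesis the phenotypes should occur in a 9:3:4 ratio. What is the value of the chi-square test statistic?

8.805

The 9:3:4 ratio has 16 parts, so with N = 554 the expected counts are:
  agouti: 554 × 9/16 = 311.625
  black: 554 × 3/16 = 103.875
  albino: 554 × 4/16 = 138.5
χ² = Σ (O − E)² / E
  agouti: (311 − 311.625)² / 311.625 = 0.0013
  black: (127 − 103.875)² / 103.875 = 5.1482
  albino: (116 − 138.5)² / 138.5 = 3.6552
χ² = 0.0013 + 5.1482 + 3.6552 = 8.8047 ≈ 8.805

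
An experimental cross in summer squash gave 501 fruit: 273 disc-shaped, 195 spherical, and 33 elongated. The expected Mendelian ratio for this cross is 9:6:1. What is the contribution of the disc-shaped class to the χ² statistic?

The 9:6:1 ratio has 16 parts, so with N = 501 the expected counts are:
  disc-shaped: 501 × 9/16 = 281.8125
  spherical: 501 × 6/16 = 187.875
  elongated: 501 × 1/16 = 31.3125
Contribution of disc-shaped: (273 − 281.8125)² / 281.8125 = 0.2756

0.276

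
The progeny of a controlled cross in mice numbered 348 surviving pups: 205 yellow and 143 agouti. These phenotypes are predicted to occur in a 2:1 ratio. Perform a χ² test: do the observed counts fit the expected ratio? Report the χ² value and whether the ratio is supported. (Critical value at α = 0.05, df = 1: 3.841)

9.427; not consistent

Total ratio parts = 3. Expected numbers out of 348:
  yellow: 348 × 2/3 = 232
  agouti: 348 × 1/3 = 116
χ² = Σ (O − E)² / E
  yellow: (205 − 232)² / 232 = 3.1422
  agouti: (143 − 116)² / 116 = 6.2845
χ² = 3.1422 + 6.2845 = 9.4267 ≈ 9.427
Degrees of freedom = 2 − 1 = 1; critical value at α = 0.05 is 3.841.
Since 9.427 > 3.841, we reject the null hypothesis — the data do not fit the 2:1 ratio.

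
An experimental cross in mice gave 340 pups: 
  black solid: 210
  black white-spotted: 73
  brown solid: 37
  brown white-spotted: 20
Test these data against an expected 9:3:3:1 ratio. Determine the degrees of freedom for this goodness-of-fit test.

A goodness-of-fit test with 4 phenotype classes has df = 4 − 1 = 3.

3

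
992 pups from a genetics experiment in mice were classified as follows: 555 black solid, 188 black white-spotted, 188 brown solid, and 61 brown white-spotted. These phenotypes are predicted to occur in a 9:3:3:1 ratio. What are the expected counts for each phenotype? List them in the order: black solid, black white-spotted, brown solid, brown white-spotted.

Total ratio parts = 16. Expected numbers out of 992:
  black solid: 992 × 9/16 = 558
  black white-spotted: 992 × 3/16 = 186
  brown solid: 992 × 3/16 = 186
  brown white-spotted: 992 × 1/16 = 62

558, 186, 186, 62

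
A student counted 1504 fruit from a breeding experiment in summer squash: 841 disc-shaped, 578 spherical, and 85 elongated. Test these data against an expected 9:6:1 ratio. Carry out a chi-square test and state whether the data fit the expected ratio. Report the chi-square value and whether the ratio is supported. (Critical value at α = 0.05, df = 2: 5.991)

1.239; consistent

Under the 9:6:1 hypothesis (Σ ratio = 16, N = 1504):
  disc-shaped: 1504 × 9/16 = 846
  spherical: 1504 × 6/16 = 564
  elongated: 1504 × 1/16 = 94
χ² = Σ (O − E)² / E
  disc-shaped: (841 − 846)² / 846 = 0.0296
  spherical: (578 − 564)² / 564 = 0.3475
  elongated: (85 − 94)² / 94 = 0.8617
χ² = 0.0296 + 0.3475 + 0.8617 = 1.2388 ≈ 1.239
Degrees of freedom = 3 − 1 = 2; critical value at α = 0.05 is 5.991.
Since 1.239 < 5.991, we fail to reject the null hypothesis — the data are consistent with the 9:6:1 ratio.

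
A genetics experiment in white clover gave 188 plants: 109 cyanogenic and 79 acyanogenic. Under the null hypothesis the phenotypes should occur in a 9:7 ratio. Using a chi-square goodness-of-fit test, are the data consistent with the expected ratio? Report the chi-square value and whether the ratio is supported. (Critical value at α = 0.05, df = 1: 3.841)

0.228; consistent

Under the 9:7 hypothesis (Σ ratio = 16, N = 188):
  cyanogenic: 188 × 9/16 = 105.75
  acyanogenic: 188 × 7/16 = 82.25
χ² = Σ (O − E)² / E
  cyanogenic: (109 − 105.75)² / 105.75 = 0.0999
  acyanogenic: (79 − 82.25)² / 82.25 = 0.1284
χ² = 0.0999 + 0.1284 = 0.2283 ≈ 0.228
Degrees of freedom = 2 − 1 = 1; critical value at α = 0.05 is 3.841.
Since 0.228 < 3.841, we fail to reject the null hypothesis — the data are consistent with the 9:7 ratio.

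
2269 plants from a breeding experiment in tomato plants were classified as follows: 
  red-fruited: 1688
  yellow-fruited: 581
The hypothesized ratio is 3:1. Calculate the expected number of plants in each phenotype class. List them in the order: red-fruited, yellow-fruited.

1701.75, 567.25

Expected counts for N = 2269 under a 3:1 ratio (total parts = 4):
  red-fruited: 2269 × 3/4 = 1701.75
  yellow-fruited: 2269 × 1/4 = 567.25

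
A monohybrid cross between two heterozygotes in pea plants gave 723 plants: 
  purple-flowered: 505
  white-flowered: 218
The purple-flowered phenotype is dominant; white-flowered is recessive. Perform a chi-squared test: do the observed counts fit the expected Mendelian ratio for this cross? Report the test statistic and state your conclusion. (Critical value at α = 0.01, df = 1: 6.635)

10.236; not consistent

For a monohybrid cross between heterozygotes with complete dominance, the expected phenotypic ratio is 3:1.
Under the 3:1 hypothesis (Σ ratio = 4, N = 723):
  purple-flowered: 723 × 3/4 = 542.25
  white-flowered: 723 × 1/4 = 180.75
χ² = Σ (O − E)² / E
  purple-flowered: (505 − 542.25)² / 542.25 = 2.5589
  white-flowered: (218 − 180.75)² / 180.75 = 7.6767
χ² = 2.5589 + 7.6767 = 10.2356 ≈ 10.236
Degrees of freedom = 2 − 1 = 1; critical value at α = 0.01 is 6.635.
Since 10.236 > 6.635, we reject the null hypothesis — the data do not fit the 3:1 ratio.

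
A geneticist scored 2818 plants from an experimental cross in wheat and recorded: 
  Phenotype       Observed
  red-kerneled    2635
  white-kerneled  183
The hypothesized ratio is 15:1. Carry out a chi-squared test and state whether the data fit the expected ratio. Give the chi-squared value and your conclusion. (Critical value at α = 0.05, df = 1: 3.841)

0.286; consistent

Expected counts for N = 2818 under a 15:1 ratio (total parts = 16):
  red-kerneled: 2818 × 15/16 = 2641.875
  white-kerneled: 2818 × 1/16 = 176.125
χ² = Σ (O − E)² / E
  red-kerneled: (2635 − 2641.875)² / 2641.875 = 0.0179
  white-kerneled: (183 − 176.125)² / 176.125 = 0.2684
χ² = 0.0179 + 0.2684 = 0.2863 ≈ 0.286
Degrees of freedom = 2 − 1 = 1; critical value at α = 0.05 is 3.841.
Since 0.286 < 3.841, we fail to reject the null hypothesis — the data are consistent with the 15:1 ratio.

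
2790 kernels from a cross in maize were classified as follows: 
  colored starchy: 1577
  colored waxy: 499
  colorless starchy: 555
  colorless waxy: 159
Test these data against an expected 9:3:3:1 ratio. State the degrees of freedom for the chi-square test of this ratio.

A goodness-of-fit test with 4 phenotype classes has df = 4 − 1 = 3.

3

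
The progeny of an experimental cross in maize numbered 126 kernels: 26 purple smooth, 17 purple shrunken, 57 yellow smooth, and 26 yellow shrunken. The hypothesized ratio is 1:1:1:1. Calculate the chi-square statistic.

29.238

Under the 1:1:1:1 hypothesis (Σ ratio = 4, N = 126):
  purple smooth: 126 × 1/4 = 31.5
  purple shrunken: 126 × 1/4 = 31.5
  yellow smooth: 126 × 1/4 = 31.5
  yellow shrunken: 126 × 1/4 = 31.5
χ² = Σ (O − E)² / E
  purple smooth: (26 − 31.5)² / 31.5 = 0.9603
  purple shrunken: (17 − 31.5)² / 31.5 = 6.6746
  yellow smooth: (57 − 31.5)² / 31.5 = 20.6429
  yellow shrunken: (26 − 31.5)² / 31.5 = 0.9603
χ² = 0.9603 + 6.6746 + 20.6429 + 0.9603 = 29.2381 ≈ 29.238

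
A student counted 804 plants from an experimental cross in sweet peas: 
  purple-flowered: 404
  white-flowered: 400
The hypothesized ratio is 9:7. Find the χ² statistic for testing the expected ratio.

The 9:7 ratio has 16 parts, so with N = 804 the expected counts are:
  purple-flowered: 804 × 9/16 = 452.25
  white-flowered: 804 × 7/16 = 351.75
χ² = Σ (O − E)² / E
  purple-flowered: (404 − 452.25)² / 452.25 = 5.1477
  white-flowered: (400 − 351.75)² / 351.75 = 6.6185
χ² = 5.1477 + 6.6185 = 11.7662 ≈ 11.766

11.766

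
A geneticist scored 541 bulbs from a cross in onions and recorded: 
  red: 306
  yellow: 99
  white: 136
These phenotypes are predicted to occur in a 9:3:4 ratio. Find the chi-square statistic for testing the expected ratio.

0.072

Expected counts for N = 541 under a 9:3:4 ratio (total parts = 16):
  red: 541 × 9/16 = 304.3125
  yellow: 541 × 3/16 = 101.4375
  white: 541 × 4/16 = 135.25
χ² = Σ (O − E)² / E
  red: (306 − 304.3125)² / 304.3125 = 0.0094
  yellow: (99 − 101.4375)² / 101.4375 = 0.0586
  white: (136 − 135.25)² / 135.25 = 0.0042
χ² = 0.0094 + 0.0586 + 0.0042 = 0.0722 ≈ 0.072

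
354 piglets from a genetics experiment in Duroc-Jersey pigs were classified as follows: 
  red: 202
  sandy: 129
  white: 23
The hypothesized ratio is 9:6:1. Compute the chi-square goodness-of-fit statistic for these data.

The 9:6:1 ratio has 16 parts, so with N = 354 the expected counts are:
  red: 354 × 9/16 = 199.125
  sandy: 354 × 6/16 = 132.75
  white: 354 × 1/16 = 22.125
χ² = Σ (O − E)² / E
  red: (202 − 199.125)² / 199.125 = 0.0415
  sandy: (129 − 132.75)² / 132.75 = 0.1059
  white: (23 − 22.125)² / 22.125 = 0.0346
χ² = 0.0415 + 0.1059 + 0.0346 = 0.182

0.182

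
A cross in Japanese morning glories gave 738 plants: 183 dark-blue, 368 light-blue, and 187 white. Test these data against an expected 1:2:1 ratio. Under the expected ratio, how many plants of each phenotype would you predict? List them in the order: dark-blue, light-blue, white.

184.5, 369, 184.5

Total ratio parts = 4. Expected numbers out of 738:
  dark-blue: 738 × 1/4 = 184.5
  light-blue: 738 × 2/4 = 369
  white: 738 × 1/4 = 184.5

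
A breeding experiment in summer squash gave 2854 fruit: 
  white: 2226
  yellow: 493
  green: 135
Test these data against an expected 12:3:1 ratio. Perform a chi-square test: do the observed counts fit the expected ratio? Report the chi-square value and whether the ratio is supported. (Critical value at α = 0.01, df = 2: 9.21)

17.279; not consistent

Under the 12:3:1 hypothesis (Σ ratio = 16, N = 2854):
  white: 2854 × 12/16 = 2140.5
  yellow: 2854 × 3/16 = 535.125
  green: 2854 × 1/16 = 178.375
χ² = Σ (O − E)² / E
  white: (2226 − 2140.5)² / 2140.5 = 3.4152
  yellow: (493 − 535.125)² / 535.125 = 3.3161
  green: (135 − 178.375)² / 178.375 = 10.5474
χ² = 3.4152 + 3.3161 + 10.5474 = 17.2787 ≈ 17.279
Degrees of freedom = 3 − 1 = 2; critical value at α = 0.01 is 9.21.
Since 17.279 > 9.21, we reject the null hypothesis — the data do not fit the 12:3:1 ratio.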